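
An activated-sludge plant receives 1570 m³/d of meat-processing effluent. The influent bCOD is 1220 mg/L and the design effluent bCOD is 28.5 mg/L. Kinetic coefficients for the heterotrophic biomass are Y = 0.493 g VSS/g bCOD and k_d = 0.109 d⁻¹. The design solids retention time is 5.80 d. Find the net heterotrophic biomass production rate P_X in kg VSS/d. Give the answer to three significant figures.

Correct the yield for decay: Y_obs = Y/(1 + k_d θ_c) = 0.493 / (1 + 0.109 × 5.80) = 0.493 / 1.632 = 0.3020.
Q·(S₀ − S) = 1570 × (1220 − 28.5) × 10⁻³ = 1871 kg/d removed.
Biomass produced: P_X = Y_obs·Q·ΔS = 0.3020 × 1871 ≈ 565.0 kg VSS/d.

P_X ≈ 565 kg VSS/d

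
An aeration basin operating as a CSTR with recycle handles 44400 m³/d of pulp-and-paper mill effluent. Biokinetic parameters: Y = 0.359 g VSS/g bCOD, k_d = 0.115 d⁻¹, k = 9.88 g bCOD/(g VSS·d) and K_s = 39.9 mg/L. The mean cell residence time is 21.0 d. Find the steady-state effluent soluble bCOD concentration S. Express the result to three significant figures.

S ≈ 1.92 mg/L

From the Monod/SRT balance for a CMAS, S = K_s·(1+k_d θ_c)/[θ_c·(Y k − k_d) − 1] = 39.9 × (1 + 0.115 × 21.0) / [21.0 × (0.359 × 9.88 − 0.115) − 1] = 136.3 / 71.07 = 1.917 mg/L.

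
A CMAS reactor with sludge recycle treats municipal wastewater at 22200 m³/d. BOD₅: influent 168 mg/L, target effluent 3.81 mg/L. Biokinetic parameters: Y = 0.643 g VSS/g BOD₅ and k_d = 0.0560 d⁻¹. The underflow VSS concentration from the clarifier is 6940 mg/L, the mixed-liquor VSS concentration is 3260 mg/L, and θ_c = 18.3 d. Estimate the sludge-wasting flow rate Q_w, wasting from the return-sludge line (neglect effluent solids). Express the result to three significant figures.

Steady-state biomass mass balance: V·X·(1 + k_d·θ_c) = Y·Q·(S₀ − S)·θ_c, so V = 0.643 × 22200 × (168 − 3.81) × 18.3 / [3260 × (1 + 0.0560 × 18.3)] = 4.29×10^7 / 6601 = 6498 m³.
Q_w = (V·X)/(θ_c X_r) = 6498 × 3260 / (18.3 × 6940) = 166.8 m³/d.

Q_w ≈ 167 m³/d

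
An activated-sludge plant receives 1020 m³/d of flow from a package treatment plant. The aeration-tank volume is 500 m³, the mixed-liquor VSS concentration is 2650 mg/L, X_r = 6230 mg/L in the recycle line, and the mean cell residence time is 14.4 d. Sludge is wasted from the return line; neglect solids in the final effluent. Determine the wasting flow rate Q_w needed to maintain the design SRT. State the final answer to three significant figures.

Q_w ≈ 14.8 m³/d

Q_w = (V·X)/(θ_c X_r) = 500.0 × 2650 / (14.4 × 6230) = 14.77 m³/d.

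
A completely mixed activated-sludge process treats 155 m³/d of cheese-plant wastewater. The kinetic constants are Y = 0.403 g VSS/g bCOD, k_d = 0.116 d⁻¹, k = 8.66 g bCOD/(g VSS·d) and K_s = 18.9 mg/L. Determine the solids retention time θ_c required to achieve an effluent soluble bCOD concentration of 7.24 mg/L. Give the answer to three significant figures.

From 1/θ_c = Y·k·S/(K_s + S) − k_d: Y·k·S/(K_s+S) = 0.403 × 8.66 × 7.24 / (18.9 + 7.24) = 0.9666 d⁻¹.
1/θ_c = 0.9666 − 0.116 = 0.8506 d⁻¹, so θ_c = 1.176 d.

θ_c ≈ 1.18 d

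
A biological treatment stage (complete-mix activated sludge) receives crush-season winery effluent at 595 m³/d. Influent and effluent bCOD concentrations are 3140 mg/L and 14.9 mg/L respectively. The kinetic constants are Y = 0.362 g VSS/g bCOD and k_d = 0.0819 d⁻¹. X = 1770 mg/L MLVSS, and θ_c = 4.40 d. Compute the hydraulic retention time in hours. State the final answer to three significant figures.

Rearranging the biomass balance for a CMAS with decay, V = Y·Q·ΔS·θ_c / [X·(1+k_d θ_c)] = 0.362 × 595 × (3140 − 14.9) × 4.40 / [1770 × (1 + 0.0819 × 4.40)] = 2.96×10^6 / 2408 = 1230 m³.
τ = V/Q = 1230/595 = 2.067 d, or 49.61 h.

τ ≈ 49.6 h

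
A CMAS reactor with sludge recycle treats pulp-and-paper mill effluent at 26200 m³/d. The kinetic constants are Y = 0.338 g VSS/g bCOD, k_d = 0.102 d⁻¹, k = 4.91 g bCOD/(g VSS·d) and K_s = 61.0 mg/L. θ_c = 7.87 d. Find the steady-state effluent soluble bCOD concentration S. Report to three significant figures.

From the Monod/SRT balance for a CMAS, S = K_s·(1+k_d θ_c)/[θ_c·(Y k − k_d) − 1] = 61.0 × (1 + 0.102 × 7.87) / [7.87 × (0.338 × 4.91 − 0.102) − 1] = 110.0 / 11.26 = 9.768 mg/L.

S ≈ 9.77 mg/L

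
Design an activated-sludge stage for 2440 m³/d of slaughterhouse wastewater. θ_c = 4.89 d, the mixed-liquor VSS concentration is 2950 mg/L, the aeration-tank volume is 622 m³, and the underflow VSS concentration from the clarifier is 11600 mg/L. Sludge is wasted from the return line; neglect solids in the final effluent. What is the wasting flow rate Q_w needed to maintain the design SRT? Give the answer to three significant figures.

Q_w ≈ 32.3 m³/d

θ_c = V·X/(Q_w·X_r) when wasting from the recycle, so Q_w = V·X/(θ_c·X_r) = 622.0 × 2950 / (4.89 × 11600) = 32.35 m³/d.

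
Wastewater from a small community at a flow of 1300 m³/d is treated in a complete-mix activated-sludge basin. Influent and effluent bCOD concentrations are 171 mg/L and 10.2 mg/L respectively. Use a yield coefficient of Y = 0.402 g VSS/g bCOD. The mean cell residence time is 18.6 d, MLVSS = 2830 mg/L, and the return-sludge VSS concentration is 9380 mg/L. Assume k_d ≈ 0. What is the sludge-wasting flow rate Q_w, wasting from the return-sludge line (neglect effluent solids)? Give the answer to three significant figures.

Q_w ≈ 8.96 m³/d

With k_d = 0 the design equation reduces to V = Y Q (S₀−S) θ_c / X = 0.402 × 1300 × (171 − 10.2) × 18.6 / 2830 = 552.3 m³.
θ_c = V·X/(Q_w·X_r) when wasting from the recycle, so Q_w = V·X/(θ_c·X_r) = 552.3 × 2830 / (18.6 × 9380) = 8.959 m³/d.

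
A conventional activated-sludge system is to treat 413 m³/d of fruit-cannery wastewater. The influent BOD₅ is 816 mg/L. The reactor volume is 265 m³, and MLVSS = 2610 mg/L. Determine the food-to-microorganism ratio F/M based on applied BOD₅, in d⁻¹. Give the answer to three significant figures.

F/M ≈ 0.487 d⁻¹

F/M = applied load / biomass = Q·S₀/(V·X) = 413 × 816 / (265.0 × 2610) = 0.4873 d⁻¹.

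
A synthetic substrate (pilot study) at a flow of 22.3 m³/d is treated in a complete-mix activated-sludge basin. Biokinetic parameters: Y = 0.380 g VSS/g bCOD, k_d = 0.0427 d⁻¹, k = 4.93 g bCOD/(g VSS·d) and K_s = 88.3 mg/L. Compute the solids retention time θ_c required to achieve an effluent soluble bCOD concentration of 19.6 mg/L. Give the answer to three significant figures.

θ_c ≈ 3.36 d

Specific growth rate at S = 19.6 mg/L: μ = YkS/(K_s+S) = 0.380·4.93·19.6/(88.3+19.6) = 0.3403 d⁻¹.
θ_c = 1/(μ − k_d) = 1/(0.3403 − 0.0427) = 1/0.2976 = 3.360 d.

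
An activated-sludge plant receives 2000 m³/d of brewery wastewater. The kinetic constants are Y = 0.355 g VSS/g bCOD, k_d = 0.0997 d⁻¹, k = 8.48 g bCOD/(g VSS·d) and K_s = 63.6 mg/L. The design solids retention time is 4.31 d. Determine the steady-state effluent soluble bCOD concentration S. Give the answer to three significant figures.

For a completely mixed reactor with recycle the Lawrence–McCarty relation gives S = K_s·(1 + k_d·θ_c) / [θ_c·(Y·k − k_d) − 1] = 63.6 × (1 + 0.0997 × 4.31) / [4.31 × (0.355 × 8.48 − 0.0997) − 1] = 90.93 / 11.55 = 7.876 mg/L.

S ≈ 7.88 mg/L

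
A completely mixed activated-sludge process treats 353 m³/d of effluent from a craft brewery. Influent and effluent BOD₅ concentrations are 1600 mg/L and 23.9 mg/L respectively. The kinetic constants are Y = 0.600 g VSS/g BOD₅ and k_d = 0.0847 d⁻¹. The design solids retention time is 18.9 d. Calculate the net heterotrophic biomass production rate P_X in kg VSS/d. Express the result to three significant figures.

P_X ≈ 128 kg VSS/d

Observed yield with endogenous decay: Y_obs = Y / (1 + k_d·θ_c) = 0.600 / (1 + 0.0847 × 18.9) = 0.600 / 2.601 = 0.2307 g VSS/g BOD₅.
Substrate removed = Q·(S₀ − S) = 353 m³/d × (1600 − 23.9) g/m³ = 5.56×10^5 g/d = 556.4 kg/d.
So the net sludge growth is P_X = 0.2307 × 556.4 = 128.4 kg VSS/d.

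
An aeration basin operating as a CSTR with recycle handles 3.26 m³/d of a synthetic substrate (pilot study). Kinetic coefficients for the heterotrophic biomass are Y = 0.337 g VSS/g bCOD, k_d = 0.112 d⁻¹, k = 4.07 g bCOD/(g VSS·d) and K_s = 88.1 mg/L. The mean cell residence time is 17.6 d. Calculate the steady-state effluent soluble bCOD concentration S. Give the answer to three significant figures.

S ≈ 12.4 mg/L

From the Monod/SRT balance for a CMAS, S = K_s·(1+k_d θ_c)/[θ_c·(Y k − k_d) − 1] = 88.1 × (1 + 0.112 × 17.6) / [17.6 × (0.337 × 4.07 − 0.112) − 1] = 261.8 / 21.17 = 12.37 mg/L.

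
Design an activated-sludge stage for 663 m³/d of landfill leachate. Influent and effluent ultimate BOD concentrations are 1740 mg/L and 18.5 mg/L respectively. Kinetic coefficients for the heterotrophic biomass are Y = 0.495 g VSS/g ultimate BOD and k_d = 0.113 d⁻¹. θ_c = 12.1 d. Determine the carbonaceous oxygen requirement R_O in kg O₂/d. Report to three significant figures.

R_O ≈ 802 kg O₂/d

The observed yield is Y_obs = Y/(1 + k_d·θ_c) = 0.495 / (1 + 0.113 × 12.1) = 0.495 / 2.367 = 0.2091 g VSS per g ultimate BOD removed.
Substrate removed = Q·(S₀ − S) = 663 m³/d × (1740 − 18.5) g/m³ = 1.14×10^6 g/d = 1141 kg/d.
P_X = Y_obs·Q·(S₀ − S) = 0.2091 × 1141 = 238.7 kg VSS/d.
Carbonaceous O₂ demand = substrate oxidised − cell-mass equivalent = 1141 − 1.42 × 238.7 = 802.5 kg O₂/d.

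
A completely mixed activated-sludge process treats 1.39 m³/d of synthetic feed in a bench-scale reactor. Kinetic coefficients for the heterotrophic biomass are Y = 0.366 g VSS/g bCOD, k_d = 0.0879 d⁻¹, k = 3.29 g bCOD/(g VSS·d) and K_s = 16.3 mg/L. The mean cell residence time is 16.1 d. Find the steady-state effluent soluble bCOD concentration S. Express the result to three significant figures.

From the Monod/SRT balance for a CMAS, S = K_s·(1+k_d θ_c)/[θ_c·(Y k − k_d) − 1] = 16.3 × (1 + 0.0879 × 16.1) / [16.1 × (0.366 × 3.29 − 0.0879) − 1] = 39.37 / 16.97 = 2.320 mg/L.

S ≈ 2.32 mg/L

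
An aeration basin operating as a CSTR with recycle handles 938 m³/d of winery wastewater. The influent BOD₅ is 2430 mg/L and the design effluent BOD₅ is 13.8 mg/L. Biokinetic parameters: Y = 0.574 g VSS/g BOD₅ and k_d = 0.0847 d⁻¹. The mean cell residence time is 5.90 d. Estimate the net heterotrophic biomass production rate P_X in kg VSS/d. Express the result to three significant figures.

P_X ≈ 867 kg VSS/d

Correct the yield for decay: Y_obs = Y/(1 + k_d θ_c) = 0.574 / (1 + 0.0847 × 5.90) = 0.574 / 1.500 = 0.3827.
ΔS = 2430 − 13.8 = 2416 mg/L, so the substrate removal rate is 938 × 2416/1000 = 2266 kg BOD₅/d.
Biomass produced: P_X = Y_obs·Q·ΔS = 0.3827 × 2266 ≈ 867.4 kg VSS/d.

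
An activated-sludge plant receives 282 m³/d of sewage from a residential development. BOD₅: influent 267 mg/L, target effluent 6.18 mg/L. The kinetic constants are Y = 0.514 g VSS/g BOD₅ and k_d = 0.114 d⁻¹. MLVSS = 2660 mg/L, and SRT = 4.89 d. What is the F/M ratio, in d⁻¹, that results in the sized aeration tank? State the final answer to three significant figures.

F/M ≈ 0.634 d⁻¹

Rearranging the biomass balance for a CMAS with decay, V = Y·Q·ΔS·θ_c / [X·(1+k_d θ_c)] = 0.514 × 282 × (267 − 6.18) × 4.89 / [2660 × (1 + 0.114 × 4.89)] = 1.85×10^5 / 4143 = 44.62 m³.
Food-to-microorganism ratio F/M = Q S₀ / (V X) = 282 × 267 / (44.62 × 2660) = 0.6343 d⁻¹.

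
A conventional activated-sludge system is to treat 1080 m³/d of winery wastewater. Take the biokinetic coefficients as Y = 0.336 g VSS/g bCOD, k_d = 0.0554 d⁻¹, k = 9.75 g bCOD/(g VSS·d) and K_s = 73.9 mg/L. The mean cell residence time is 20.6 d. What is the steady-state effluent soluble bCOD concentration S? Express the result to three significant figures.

From the Monod/SRT balance for a CMAS, S = K_s·(1+k_d θ_c)/[θ_c·(Y k − k_d) − 1] = 73.9 × (1 + 0.0554 × 20.6) / [20.6 × (0.336 × 9.75 − 0.0554) − 1] = 158.2 / 65.34 = 2.422 mg/L.

S ≈ 2.42 mg/L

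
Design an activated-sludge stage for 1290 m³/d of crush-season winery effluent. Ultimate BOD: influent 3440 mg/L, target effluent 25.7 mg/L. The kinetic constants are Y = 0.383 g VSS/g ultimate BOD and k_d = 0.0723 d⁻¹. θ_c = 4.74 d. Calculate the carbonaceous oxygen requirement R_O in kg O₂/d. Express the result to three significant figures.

R_O ≈ 2620 kg O₂/d

The observed yield is Y_obs = Y/(1 + k_d·θ_c) = 0.383 / (1 + 0.0723 × 4.74) = 0.383 / 1.343 = 0.2852 g VSS per g ultimate BOD removed.
Q·(S₀ − S) = 1290 × (3440 − 25.7) × 10⁻³ = 4404 kg/d removed.
Net sludge production P_X = 0.2852 × 4404 = 1256 kg VSS/d.
R_O = Q·ΔS − 1.42 P_X = 4404 − 1784 = 2620 kg O₂/d.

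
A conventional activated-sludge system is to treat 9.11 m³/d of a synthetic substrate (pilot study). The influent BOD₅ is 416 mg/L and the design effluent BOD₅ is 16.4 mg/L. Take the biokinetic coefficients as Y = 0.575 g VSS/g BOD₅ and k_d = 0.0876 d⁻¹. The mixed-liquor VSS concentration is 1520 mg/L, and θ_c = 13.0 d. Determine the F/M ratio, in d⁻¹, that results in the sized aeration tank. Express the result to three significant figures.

F/M ≈ 0.298 d⁻¹

From the SRT design equation V = Y Q (S₀−S) θ_c / [X (1 + k_d θ_c)] = 0.575 × 9.11 × (416 − 16.4) × 13.0 / [1520 × (1 + 0.0876 × 13.0)] = 2.72×10^4 / 3251 = 8.370 m³.
F/M = applied load / biomass = Q·S₀/(V·X) = 9.11 × 416 / (8.370 × 1520) = 0.2979 d⁻¹.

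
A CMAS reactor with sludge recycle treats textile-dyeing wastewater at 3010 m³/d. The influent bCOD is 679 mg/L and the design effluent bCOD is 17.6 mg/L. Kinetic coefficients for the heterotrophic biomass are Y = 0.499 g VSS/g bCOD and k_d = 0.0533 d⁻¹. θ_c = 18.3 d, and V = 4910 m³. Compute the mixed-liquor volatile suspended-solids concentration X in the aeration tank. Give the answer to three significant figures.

X ≈ 1870 mg/L

X = Y·Q·ΔS·θ_c / [V·(1 + k_d θ_c)] = 0.499 × 3010 × (679 − 17.6) × 18.3 / [4910 × (1 + 0.0533 × 18.3)] = 1874 mg/L.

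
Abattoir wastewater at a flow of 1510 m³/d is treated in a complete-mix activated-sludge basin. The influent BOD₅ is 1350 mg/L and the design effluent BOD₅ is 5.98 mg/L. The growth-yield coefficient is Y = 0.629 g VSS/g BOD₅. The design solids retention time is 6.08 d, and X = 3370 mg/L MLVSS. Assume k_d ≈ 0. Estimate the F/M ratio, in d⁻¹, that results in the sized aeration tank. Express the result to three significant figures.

With k_d = 0 the design equation reduces to V = Y Q (S₀−S) θ_c / X = 0.629 × 1510 × (1350 − 5.98) × 6.08 / 3370 = 2303 m³.
F/M = Q·S₀ / (V·X) = 1510 × 1350 / (2303 × 3370) = 0.2626 g BOD₅·(g VSS·d)⁻¹.

F/M ≈ 0.263 d⁻¹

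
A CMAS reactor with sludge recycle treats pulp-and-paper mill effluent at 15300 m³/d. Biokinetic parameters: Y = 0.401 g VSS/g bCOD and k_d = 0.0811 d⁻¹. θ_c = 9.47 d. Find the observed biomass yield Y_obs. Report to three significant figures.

Y_obs ≈ 0.227 g VSS/g bCOD

Observed yield with endogenous decay: Y_obs = Y / (1 + k_d·θ_c) = 0.401 / (1 + 0.0811 × 9.47) = 0.401 / 1.768 = 0.2268 g VSS/g bCOD.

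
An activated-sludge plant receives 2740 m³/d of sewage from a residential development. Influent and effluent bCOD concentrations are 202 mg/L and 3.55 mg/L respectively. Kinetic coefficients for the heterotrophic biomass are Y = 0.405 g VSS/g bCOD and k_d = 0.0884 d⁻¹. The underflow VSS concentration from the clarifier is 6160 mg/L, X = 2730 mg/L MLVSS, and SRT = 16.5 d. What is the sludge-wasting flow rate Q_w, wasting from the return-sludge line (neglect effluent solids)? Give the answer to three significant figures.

Q_w ≈ 14.5 m³/d

Rearranging the biomass balance for a CMAS with decay, V = Y·Q·ΔS·θ_c / [X·(1+k_d θ_c)] = 0.405 × 2740 × (202 − 3.55) × 16.5 / [2730 × (1 + 0.0884 × 16.5)] = 3.63×10^6 / 6712 = 541.4 m³.
θ_c = V·X/(Q_w·X_r) when wasting from the recycle, so Q_w = V·X/(θ_c·X_r) = 541.4 × 2730 / (16.5 × 6160) = 14.54 m³/d.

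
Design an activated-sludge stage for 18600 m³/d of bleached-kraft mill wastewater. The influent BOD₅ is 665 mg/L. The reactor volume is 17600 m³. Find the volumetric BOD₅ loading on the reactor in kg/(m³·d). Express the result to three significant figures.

L_v ≈ 0.703 kg BOD₅/(m³·d)

Volumetric loading L_v = Q·S₀ / V = 18600 × 665 g/m³ / 17600 m³ = 702.8 g/(m³·d) = 0.7028 kg BOD₅/(m³·d).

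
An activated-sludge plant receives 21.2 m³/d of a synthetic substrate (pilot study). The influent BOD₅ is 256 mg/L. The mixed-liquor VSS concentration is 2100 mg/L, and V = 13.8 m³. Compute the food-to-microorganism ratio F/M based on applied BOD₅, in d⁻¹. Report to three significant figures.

F/M = applied load / biomass = Q·S₀/(V·X) = 21.2 × 256 / (13.80 × 2100) = 0.1873 d⁻¹.

F/M ≈ 0.187 d⁻¹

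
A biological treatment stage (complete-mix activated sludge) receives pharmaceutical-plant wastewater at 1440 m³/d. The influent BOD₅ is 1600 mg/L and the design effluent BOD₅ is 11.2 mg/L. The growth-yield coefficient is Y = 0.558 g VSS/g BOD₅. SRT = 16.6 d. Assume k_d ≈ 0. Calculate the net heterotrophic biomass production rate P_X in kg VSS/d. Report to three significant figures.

P_X ≈ 1280 kg VSS/d

With endogenous decay neglected, the observed yield equals the true yield: Y_obs = Y = 0.558 g VSS/g BOD₅.
Substrate removed = Q·(S₀ − S) = 1440 m³/d × (1600 − 11.2) g/m³ = 2.29×10^6 g/d = 2288 kg/d.
Net biomass production P_X = Y_obs × Q·(S₀ − S) = 0.5580 × 2288 = 1277 kg VSS/d.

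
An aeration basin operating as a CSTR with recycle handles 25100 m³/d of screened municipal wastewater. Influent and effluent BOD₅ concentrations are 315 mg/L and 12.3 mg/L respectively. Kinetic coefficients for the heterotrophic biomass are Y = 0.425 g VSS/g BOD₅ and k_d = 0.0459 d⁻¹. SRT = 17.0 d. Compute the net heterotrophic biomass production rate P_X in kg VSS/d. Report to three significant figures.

P_X ≈ 1810 kg VSS/d

Correct the yield for decay: Y_obs = Y/(1 + k_d θ_c) = 0.425 / (1 + 0.0459 × 17.0) = 0.425 / 1.780 = 0.2387.
Substrate removed = Q·(S₀ − S) = 25100 m³/d × (315 − 12.3) g/m³ = 7.6×10^6 g/d = 7598 kg/d.
So the net sludge growth is P_X = 0.2387 × 7598 = 1814 kg VSS/d.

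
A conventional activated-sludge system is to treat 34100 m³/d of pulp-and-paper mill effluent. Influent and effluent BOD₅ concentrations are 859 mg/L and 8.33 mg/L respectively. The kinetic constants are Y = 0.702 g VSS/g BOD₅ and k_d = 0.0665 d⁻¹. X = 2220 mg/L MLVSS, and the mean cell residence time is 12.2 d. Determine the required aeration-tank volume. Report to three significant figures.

From the SRT design equation V = Y Q (S₀−S) θ_c / [X (1 + k_d θ_c)] = 0.702 × 34100 × (859 − 8.33) × 12.2 / [2220 × (1 + 0.0665 × 12.2)] = 2.48×10^8 / 4021 = 61783 m³.

V ≈ 61800 m³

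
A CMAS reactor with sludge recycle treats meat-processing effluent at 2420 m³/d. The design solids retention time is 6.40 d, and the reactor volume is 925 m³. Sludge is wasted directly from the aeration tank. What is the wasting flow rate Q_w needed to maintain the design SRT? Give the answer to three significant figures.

Q_w ≈ 145 m³/d

Wasting from the aeration tank: Q_w = V / θ_c = 925.0 / 6.40 = 144.5 m³/d.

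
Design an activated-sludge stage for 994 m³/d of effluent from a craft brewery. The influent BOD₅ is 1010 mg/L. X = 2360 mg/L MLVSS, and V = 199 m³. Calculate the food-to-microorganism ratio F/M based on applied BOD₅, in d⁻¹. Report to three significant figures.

F/M ≈ 2.14 d⁻¹

F/M = applied load / biomass = Q·S₀/(V·X) = 994 × 1010 / (199.0 × 2360) = 2.138 d⁻¹.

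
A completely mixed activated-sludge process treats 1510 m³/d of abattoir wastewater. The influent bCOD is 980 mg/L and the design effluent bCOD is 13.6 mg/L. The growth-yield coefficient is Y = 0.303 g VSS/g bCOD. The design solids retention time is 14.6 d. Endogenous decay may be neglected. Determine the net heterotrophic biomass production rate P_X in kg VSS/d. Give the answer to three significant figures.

Since k_d ≈ 0, Y_obs = Y = 0.303 g VSS/g bCOD.
Q·(S₀ − S) = 1510 × (980 − 13.6) × 10⁻³ = 1459 kg/d removed.
P_X = Y_obs · Q(S₀ − S) = 0.3030 × 1459 = 442.2 kg VSS/d.

P_X ≈ 442 kg VSS/d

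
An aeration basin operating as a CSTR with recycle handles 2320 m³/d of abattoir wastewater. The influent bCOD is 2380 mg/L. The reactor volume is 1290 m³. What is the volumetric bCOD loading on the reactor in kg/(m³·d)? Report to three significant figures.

Volumetric loading L_v = Q·S₀ / V = 2320 × 2380 g/m³ / 1290 m³ = 4280 g/(m³·d) = 4.280 kg bCOD/(m³·d).

L_v ≈ 4.28 kg bCOD/(m³·d)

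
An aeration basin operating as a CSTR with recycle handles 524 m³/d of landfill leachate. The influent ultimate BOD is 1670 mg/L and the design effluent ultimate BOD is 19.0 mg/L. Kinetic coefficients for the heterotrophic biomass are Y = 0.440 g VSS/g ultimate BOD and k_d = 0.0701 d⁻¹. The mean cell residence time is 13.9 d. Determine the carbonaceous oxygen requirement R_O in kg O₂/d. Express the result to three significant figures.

The observed yield is Y_obs = Y/(1 + k_d·θ_c) = 0.440 / (1 + 0.0701 × 13.9) = 0.440 / 1.974 = 0.2229 g VSS per g ultimate BOD removed.
Mass of ultimate BOD removed per day: Q(S₀ − S) = 524 × 1651 g/m³ = 865.1 kg/d.
Biomass synthesised: P_X = Y_obs × 865.1 = 192.8 kg VSS/d.
R_O = Q·(S₀ − S) − 1.42·P_X = 865.1 − 1.42 × 192.8 = 591.4 kg O₂/d.

R_O ≈ 591 kg O₂/d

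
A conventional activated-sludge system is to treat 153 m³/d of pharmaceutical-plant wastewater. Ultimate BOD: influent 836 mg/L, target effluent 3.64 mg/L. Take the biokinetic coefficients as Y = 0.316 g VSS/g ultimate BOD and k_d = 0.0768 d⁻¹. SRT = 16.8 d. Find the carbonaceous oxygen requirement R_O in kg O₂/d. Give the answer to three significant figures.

R_O ≈ 102 kg O₂/d

Y_obs = Y / (1 + k_d θ_c) = 0.316 / (1 + 0.0768 × 16.8) = 0.316 / 2.290 = 0.1380.
ΔS = 836 − 3.64 = 832.4 mg/L, so the substrate removal rate is 153 × 832.4/1000 = 127.4 kg ultimate BOD/d.
P_X = Y_obs·Q·(S₀ − S) = 0.1380 × 127.4 = 17.57 kg VSS/d.
Carbonaceous O₂ demand = substrate oxidised − cell-mass equivalent = 127.4 − 1.42 × 17.57 = 102.4 kg O₂/d.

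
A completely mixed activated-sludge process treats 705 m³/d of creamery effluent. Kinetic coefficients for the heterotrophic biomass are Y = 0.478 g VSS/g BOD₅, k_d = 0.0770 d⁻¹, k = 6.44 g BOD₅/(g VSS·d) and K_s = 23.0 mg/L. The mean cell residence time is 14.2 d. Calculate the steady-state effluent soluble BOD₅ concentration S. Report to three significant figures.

Effluent substrate depends only on kinetics and SRT: S = K_s(1 + k_d θ_c) / [θ_c(Yk − k_d) − 1] = 23.0 × (1 + 0.0770 × 14.2) / [14.2 × (0.478 × 6.44 − 0.0770) − 1] = 48.15 / 41.62 = 1.157 mg/L.

S ≈ 1.16 mg/L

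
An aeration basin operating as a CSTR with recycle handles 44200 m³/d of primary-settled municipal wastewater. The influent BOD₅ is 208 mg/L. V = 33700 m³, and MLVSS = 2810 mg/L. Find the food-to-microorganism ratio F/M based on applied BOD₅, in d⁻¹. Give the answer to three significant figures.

F/M ≈ 0.0971 d⁻¹

F/M = Q·S₀ / (V·X) = 44200 × 208 / (33700 × 2810) = 0.09708 g BOD₅·(g VSS·d)⁻¹.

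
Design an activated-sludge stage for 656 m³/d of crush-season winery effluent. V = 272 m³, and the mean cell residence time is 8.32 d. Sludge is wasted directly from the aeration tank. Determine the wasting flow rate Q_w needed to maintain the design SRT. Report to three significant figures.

Q_w ≈ 32.7 m³/d

For wasting at MLVSS concentration, Q_w = V/θ_c = 272.0/8.32 = 32.69 m³/d.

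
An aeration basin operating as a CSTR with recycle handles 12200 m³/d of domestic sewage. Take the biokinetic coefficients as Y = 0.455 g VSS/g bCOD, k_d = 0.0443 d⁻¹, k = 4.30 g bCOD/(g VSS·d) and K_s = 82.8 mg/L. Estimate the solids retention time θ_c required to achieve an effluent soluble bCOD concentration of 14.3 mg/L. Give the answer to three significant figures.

θ_c ≈ 4.10 d

From 1/θ_c = Y·k·S/(K_s + S) − k_d: Y·k·S/(K_s+S) = 0.455 × 4.30 × 14.3 / (82.8 + 14.3) = 0.2881 d⁻¹.
Then 1/θ_c = μ − k_d = 0.2881 − 0.0443 = 0.2438 d⁻¹, giving θ_c = 4.101 d.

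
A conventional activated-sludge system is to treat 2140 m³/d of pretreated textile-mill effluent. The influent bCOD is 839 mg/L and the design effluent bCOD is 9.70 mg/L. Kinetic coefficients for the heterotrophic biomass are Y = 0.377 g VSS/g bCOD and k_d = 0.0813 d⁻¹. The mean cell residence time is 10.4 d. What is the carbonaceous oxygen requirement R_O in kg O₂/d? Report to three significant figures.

R_O ≈ 1260 kg O₂/d

Observed yield with endogenous decay: Y_obs = Y / (1 + k_d·θ_c) = 0.377 / (1 + 0.0813 × 10.4) = 0.377 / 1.846 = 0.2043 g VSS/g bCOD.
ΔS = 839 − 9.70 = 829.3 mg/L, so the substrate removal rate is 2140 × 829.3/1000 = 1775 kg bCOD/d.
P_X = Y_obs·Q·(S₀ − S) = 0.2043 × 1775 = 362.5 kg VSS/d.
R_O = Q·ΔS − 1.42 P_X = 1775 − 514.8 = 1260 kg O₂/d.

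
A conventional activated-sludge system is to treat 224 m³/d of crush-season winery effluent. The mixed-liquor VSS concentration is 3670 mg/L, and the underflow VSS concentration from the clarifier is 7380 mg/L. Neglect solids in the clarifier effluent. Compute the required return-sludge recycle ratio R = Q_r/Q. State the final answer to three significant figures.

R ≈ 0.989

R = Q_r/Q = X/(X_r − X) = 3670 / (7380 − 3670) = 0.9892.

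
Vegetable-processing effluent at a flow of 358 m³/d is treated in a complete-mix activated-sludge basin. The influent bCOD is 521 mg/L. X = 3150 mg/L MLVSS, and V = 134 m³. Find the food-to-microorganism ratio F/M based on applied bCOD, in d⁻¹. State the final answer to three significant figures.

F/M ≈ 0.442 d⁻¹

F/M = Q·S₀ / (V·X) = 358 × 521 / (134.0 × 3150) = 0.4419 g bCOD·(g VSS·d)⁻¹.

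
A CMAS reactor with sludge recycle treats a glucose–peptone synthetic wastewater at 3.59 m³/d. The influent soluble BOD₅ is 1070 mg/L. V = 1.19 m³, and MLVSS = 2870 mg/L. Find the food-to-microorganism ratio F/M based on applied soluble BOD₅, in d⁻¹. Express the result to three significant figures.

Food-to-microorganism ratio F/M = Q S₀ / (V X) = 3.59 × 1070 / (1.190 × 2870) = 1.125 d⁻¹.

F/M ≈ 1.12 d⁻¹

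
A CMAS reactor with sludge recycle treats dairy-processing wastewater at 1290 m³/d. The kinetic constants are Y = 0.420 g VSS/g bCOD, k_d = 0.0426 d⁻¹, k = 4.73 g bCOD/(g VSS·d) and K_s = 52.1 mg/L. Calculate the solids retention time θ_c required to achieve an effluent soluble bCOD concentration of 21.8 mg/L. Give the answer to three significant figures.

Specific growth rate at S = 21.8 mg/L: μ = YkS/(K_s+S) = 0.420·4.73·21.8/(52.1+21.8) = 0.5860 d⁻¹.
θ_c = 1/(μ − k_d) = 1/(0.5860 − 0.0426) = 1/0.5434 = 1.840 d.

θ_c ≈ 1.84 d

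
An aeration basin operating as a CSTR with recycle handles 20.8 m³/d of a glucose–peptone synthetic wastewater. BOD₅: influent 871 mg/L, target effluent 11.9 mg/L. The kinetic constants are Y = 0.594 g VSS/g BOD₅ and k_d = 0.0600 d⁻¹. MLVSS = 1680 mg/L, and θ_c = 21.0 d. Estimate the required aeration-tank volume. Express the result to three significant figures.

From the SRT design equation V = Y Q (S₀−S) θ_c / [X (1 + k_d θ_c)] = 0.594 × 20.8 × (871 − 11.9) × 21.0 / [1680 × (1 + 0.0600 × 21.0)] = 2.23×10^5 / 3797 = 58.71 m³.

V ≈ 58.7 m³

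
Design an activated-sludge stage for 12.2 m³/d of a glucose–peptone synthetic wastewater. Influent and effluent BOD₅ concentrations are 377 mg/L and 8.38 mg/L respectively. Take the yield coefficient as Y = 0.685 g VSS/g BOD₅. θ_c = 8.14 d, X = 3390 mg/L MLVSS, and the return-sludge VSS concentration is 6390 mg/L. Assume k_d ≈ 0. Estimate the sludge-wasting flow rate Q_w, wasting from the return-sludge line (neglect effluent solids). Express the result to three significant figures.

With k_d = 0 the design equation reduces to V = Y Q (S₀−S) θ_c / X = 0.685 × 12.2 × (377 − 8.38) × 8.14 / 3390 = 7.397 m³.
θ_c = V·X/(Q_w·X_r) when wasting from the recycle, so Q_w = V·X/(θ_c·X_r) = 7.397 × 3390 / (8.14 × 6390) = 0.4821 m³/d.

Q_w ≈ 0.482 m³/d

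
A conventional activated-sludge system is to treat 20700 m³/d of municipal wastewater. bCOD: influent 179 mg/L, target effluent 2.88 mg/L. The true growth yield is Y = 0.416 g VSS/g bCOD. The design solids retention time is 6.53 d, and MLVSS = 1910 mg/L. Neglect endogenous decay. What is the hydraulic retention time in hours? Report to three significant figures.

V·X = Y·Q·ΔS·θ_c gives V = 0.416 × 20700 × (179 − 2.88) × 6.53 / 1910 = 5185 m³.
τ = V/Q = 5185/20700 = 0.2505 d, or 6.012 h.

τ ≈ 6.01 h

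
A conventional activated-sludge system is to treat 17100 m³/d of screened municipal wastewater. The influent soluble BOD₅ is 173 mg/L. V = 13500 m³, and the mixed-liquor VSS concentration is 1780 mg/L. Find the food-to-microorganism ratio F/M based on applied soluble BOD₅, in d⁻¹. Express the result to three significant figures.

F/M ≈ 0.123 d⁻¹

Food-to-microorganism ratio F/M = Q S₀ / (V X) = 17100 × 173 / (13500 × 1780) = 0.1231 d⁻¹.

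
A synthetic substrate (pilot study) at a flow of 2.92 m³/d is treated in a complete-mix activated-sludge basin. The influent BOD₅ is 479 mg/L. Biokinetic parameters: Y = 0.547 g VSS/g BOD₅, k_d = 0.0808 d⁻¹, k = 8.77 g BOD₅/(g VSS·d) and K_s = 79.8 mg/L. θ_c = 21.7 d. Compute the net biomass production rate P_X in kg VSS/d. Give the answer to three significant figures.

For a completely mixed reactor with recycle the Lawrence–McCarty relation gives S = K_s·(1 + k_d·θ_c) / [θ_c·(Y·k − k_d) − 1] = 79.8 × (1 + 0.0808 × 21.7) / [21.7 × (0.547 × 8.77 − 0.0808) − 1] = 219.7 / 101.3 = 2.168 mg/L.
Correct the yield for decay: Y_obs = Y/(1 + k_d θ_c) = 0.547 / (1 + 0.0808 × 21.7) = 0.547 / 2.753 = 0.1987.
Q·(S₀ − S) = 2.92 × (479 − 2.17) × 10⁻³ = 1.392 kg/d removed.
So the net sludge growth is P_X = 0.1987 × 1.392 = 0.2766 kg VSS/d.

P_X ≈ 0.277 kg VSS/d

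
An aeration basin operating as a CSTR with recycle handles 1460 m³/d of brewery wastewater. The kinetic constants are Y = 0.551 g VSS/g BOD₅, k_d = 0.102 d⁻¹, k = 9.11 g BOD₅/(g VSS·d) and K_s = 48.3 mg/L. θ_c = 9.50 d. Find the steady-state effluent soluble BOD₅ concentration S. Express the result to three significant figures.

From the Monod/SRT balance for a CMAS, S = K_s·(1+k_d θ_c)/[θ_c·(Y k − k_d) − 1] = 48.3 × (1 + 0.102 × 9.50) / [9.50 × (0.551 × 9.11 − 0.102) − 1] = 95.10 / 45.72 = 2.080 mg/L.

S ≈ 2.08 mg/L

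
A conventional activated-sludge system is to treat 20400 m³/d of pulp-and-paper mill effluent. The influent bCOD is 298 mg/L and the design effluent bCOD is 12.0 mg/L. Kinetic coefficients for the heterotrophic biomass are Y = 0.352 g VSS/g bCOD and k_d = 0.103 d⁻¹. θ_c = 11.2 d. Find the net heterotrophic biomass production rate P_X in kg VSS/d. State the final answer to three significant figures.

Correct the yield for decay: Y_obs = Y/(1 + k_d θ_c) = 0.352 / (1 + 0.103 × 11.2) = 0.352 / 2.154 = 0.1634.
Q·(S₀ − S) = 20400 × (298 − 12.0) × 10⁻³ = 5834 kg/d removed.
Biomass produced: P_X = Y_obs·Q·ΔS = 0.1634 × 5834 ≈ 953.6 kg VSS/d.

P_X ≈ 954 kg VSS/d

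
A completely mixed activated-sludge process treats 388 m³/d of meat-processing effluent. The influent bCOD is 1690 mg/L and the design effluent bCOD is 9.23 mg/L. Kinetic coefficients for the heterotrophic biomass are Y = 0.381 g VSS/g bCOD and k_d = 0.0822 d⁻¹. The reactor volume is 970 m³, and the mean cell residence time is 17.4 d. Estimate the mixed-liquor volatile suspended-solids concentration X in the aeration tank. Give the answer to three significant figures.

X ≈ 1830 mg/L

X = Y·Q·ΔS·θ_c / [V·(1 + k_d θ_c)] = 0.381 × 388 × (1690 − 9.23) × 17.4 / [970 × (1 + 0.0822 × 17.4)] = 1834 mg/L.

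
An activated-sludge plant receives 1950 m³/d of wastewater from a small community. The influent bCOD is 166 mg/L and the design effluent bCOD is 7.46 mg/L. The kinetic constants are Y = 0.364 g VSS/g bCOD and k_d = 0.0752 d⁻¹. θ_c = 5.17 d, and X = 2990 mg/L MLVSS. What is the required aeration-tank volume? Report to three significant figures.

V ≈ 140 m³

From the SRT design equation V = Y Q (S₀−S) θ_c / [X (1 + k_d θ_c)] = 0.364 × 1950 × (166 − 7.46) × 5.17 / [2990 × (1 + 0.0752 × 5.17)] = 5.82×10^5 / 4152 = 140.1 m³.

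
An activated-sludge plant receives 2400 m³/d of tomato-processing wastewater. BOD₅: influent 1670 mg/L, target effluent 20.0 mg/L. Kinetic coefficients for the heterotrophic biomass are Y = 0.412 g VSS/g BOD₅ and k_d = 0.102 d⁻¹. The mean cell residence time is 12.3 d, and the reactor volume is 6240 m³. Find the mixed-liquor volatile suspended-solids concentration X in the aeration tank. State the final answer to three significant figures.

Solving the biomass balance for X: X = Y Q (S₀−S) θ_c / [V (1+k_d θ_c)] = 0.412 × 2400 × (1670 − 20.0) × 12.3 / [6240 × (1 + 0.102 × 12.3)] = 1426 mg/L.

X ≈ 1430 mg/L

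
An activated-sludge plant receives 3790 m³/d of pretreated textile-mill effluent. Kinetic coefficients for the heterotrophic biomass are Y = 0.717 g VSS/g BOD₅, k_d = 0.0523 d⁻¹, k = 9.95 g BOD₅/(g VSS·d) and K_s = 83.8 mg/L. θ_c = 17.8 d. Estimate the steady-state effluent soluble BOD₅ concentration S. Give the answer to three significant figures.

S ≈ 1.29 mg/L

From the Monod/SRT balance for a CMAS, S = K_s·(1+k_d θ_c)/[θ_c·(Y k − k_d) − 1] = 83.8 × (1 + 0.0523 × 17.8) / [17.8 × (0.717 × 9.95 − 0.0523) − 1] = 161.8 / 125.1 = 1.294 mg/L.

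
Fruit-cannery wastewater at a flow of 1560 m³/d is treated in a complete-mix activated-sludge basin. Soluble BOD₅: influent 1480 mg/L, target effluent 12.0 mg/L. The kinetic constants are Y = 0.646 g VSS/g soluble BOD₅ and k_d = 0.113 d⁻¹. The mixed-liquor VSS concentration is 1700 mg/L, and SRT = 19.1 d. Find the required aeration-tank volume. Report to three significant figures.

V ≈ 5260 m³

Steady-state biomass mass balance: V·X·(1 + k_d·θ_c) = Y·Q·(S₀ − S)·θ_c, so V = 0.646 × 1560 × (1480 − 12.0) × 19.1 / [1700 × (1 + 0.113 × 19.1)] = 2.83×10^7 / 5369 = 5263 m³.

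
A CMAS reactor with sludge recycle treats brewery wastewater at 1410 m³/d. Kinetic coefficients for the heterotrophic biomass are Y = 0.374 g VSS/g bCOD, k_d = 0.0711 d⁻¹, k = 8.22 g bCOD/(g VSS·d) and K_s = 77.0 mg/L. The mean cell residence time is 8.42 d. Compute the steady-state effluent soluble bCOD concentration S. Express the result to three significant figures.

S ≈ 5.07 mg/L

Effluent substrate depends only on kinetics and SRT: S = K_s(1 + k_d θ_c) / [θ_c(Yk − k_d) − 1] = 77.0 × (1 + 0.0711 × 8.42) / [8.42 × (0.374 × 8.22 − 0.0711) − 1] = 123.1 / 24.29 = 5.068 mg/L.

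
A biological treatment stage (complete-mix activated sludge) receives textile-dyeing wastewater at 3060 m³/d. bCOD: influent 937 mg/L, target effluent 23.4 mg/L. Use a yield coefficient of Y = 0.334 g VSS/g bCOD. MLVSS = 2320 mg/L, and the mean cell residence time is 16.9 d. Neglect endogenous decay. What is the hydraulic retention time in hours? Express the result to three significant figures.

τ ≈ 53.3 h

With k_d = 0 the design equation reduces to V = Y Q (S₀−S) θ_c / X = 0.334 × 3060 × (937 − 23.4) × 16.9 / 2320 = 6802 m³.
HRT = V/Q = 6802 m³ / 3060 m³·d⁻¹ = 2.223 d × 24 = 53.35 h.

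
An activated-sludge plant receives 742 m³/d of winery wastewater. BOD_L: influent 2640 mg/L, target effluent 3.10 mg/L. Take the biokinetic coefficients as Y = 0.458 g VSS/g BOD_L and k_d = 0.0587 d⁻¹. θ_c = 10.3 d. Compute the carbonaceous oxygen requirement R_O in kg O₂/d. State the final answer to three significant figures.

R_O ≈ 1160 kg O₂/d

Correct the yield for decay: Y_obs = Y/(1 + k_d θ_c) = 0.458 / (1 + 0.0587 × 10.3) = 0.458 / 1.605 = 0.2854.
Mass of BOD_L removed per day: Q(S₀ − S) = 742 × 2637 g/m³ = 1957 kg/d.
P_X = Y_obs·Q·(S₀ − S) = 0.2854 × 1957 = 558.5 kg VSS/d.
Carbonaceous O₂ demand = substrate oxidised − cell-mass equivalent = 1957 − 1.42 × 558.5 = 1164 kg O₂/d.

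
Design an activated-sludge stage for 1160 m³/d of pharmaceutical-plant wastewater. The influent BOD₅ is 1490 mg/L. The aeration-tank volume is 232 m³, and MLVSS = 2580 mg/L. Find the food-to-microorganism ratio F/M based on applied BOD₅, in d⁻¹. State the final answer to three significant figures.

F/M = applied load / biomass = Q·S₀/(V·X) = 1160 × 1490 / (232.0 × 2580) = 2.888 d⁻¹.

F/M ≈ 2.89 d⁻¹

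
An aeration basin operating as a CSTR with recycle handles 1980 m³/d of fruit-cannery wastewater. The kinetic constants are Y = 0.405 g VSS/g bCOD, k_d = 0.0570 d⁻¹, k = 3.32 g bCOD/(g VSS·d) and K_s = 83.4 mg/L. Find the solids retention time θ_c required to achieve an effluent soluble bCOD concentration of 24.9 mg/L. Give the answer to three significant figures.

θ_c ≈ 3.97 d

At the target effluent, Y k S/(K_s+S) = 0.405×3.32×24.9/108.3 = 0.3091 d⁻¹.
θ_c = 1/(μ − k_d) = 1/(0.3091 − 0.0570) = 1/0.2521 = 3.966 d.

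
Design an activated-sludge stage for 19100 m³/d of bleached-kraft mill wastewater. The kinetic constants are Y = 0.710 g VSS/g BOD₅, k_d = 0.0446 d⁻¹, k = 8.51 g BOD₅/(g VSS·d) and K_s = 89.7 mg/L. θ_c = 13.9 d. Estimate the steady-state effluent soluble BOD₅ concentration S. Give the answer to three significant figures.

For a completely mixed reactor with recycle the Lawrence–McCarty relation gives S = K_s·(1 + k_d·θ_c) / [θ_c·(Y·k − k_d) − 1] = 89.7 × (1 + 0.0446 × 13.9) / [13.9 × (0.710 × 8.51 − 0.0446) − 1] = 145.3 / 82.37 = 1.764 mg/L.

S ≈ 1.76 mg/L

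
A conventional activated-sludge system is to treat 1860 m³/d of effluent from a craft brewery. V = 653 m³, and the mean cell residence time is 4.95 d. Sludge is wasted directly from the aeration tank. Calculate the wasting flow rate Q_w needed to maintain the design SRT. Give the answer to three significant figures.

Q_w ≈ 132 m³/d

With mixed-liquor wasting, θ_c = V/Q_w, so Q_w = V/θ_c = 653.0/4.95 = 131.9 m³/d.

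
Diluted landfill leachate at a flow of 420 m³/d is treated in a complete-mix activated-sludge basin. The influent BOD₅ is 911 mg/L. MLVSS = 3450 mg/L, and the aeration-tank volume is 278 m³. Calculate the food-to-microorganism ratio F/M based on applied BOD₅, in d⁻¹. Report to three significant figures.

Food-to-microorganism ratio F/M = Q S₀ / (V X) = 420 × 911 / (278.0 × 3450) = 0.3989 d⁻¹.

F/M ≈ 0.399 d⁻¹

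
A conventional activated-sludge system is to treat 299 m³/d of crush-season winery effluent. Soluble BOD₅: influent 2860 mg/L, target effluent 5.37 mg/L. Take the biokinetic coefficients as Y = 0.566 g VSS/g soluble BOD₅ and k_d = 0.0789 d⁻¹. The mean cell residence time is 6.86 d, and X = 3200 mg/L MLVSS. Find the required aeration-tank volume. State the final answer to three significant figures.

V ≈ 672 m³

Steady-state biomass mass balance: V·X·(1 + k_d·θ_c) = Y·Q·(S₀ − S)·θ_c, so V = 0.566 × 299 × (2860 − 5.37) × 6.86 / [3200 × (1 + 0.0789 × 6.86)] = 3.31×10^6 / 4932 = 672.0 m³.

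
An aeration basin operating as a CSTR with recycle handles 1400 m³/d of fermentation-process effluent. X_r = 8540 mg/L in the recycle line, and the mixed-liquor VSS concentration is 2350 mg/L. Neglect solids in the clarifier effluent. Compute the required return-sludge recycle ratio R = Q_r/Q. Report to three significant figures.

R = Q_r/Q = X/(X_r − X) = 2350 / (8540 − 2350) = 0.3796.

R ≈ 0.380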